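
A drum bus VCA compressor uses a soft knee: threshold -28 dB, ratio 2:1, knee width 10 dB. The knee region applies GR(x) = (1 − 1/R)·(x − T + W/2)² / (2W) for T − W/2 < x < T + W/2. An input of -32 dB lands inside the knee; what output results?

x − T + W/2 = -32 − (-28) + 5 = 1.
GR = (1 − 1/2) × 1² / 20 = 0.5 × 1 / 20 = 0.025 dB.
Output = -32 − 0.025 = -32.025 dB.

-32.025 dB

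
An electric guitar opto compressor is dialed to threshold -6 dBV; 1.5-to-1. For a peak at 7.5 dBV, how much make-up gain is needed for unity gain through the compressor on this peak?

Overshoot 13.5 dB → 13.5/1.5 = 9 dB after compression, so the compressed level is -6 + 9 = 3 dBV.
Make-up = target − compressed = 7.5 − 3 = 4.5 dB.

4.5 dB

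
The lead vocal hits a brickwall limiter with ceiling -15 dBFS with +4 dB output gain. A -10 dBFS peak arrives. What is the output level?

-11 dBFS

The limiter clamps the peak to its -15 dBFS ceiling.
Output gain then adds 4 dB: -15 + 4 = -11 dBFS.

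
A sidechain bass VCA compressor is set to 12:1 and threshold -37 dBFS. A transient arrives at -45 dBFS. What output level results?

-45 dBFS

-45 dBFS is 8 dB below the -37 dBFS threshold, so no gain reduction is applied.
Output = input = -45 dBFS.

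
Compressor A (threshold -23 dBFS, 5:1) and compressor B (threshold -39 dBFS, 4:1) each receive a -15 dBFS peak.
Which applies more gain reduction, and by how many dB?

B, by 11.6 dB

A: overshoot 8 dB → output overshoot 1.6 dB → GR 6.4 dB.
B: overshoot 24 dB → output overshoot 6 dB → GR 18 dB.
B reduces 11.6 dB more.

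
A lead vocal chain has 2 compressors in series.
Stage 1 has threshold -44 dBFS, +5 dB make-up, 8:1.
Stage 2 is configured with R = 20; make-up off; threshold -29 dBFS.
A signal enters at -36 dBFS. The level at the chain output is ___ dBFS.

-38 dBFS

Stage 1: overshoot 8 dB → 8/8 = 1 dB → -43 dBFS; +5 dB make-up → -38 dBFS.
Stage 2: -38 dBFS ≤ -29 dBFS, so stage 2 doesn't engage; output -38 dBFS.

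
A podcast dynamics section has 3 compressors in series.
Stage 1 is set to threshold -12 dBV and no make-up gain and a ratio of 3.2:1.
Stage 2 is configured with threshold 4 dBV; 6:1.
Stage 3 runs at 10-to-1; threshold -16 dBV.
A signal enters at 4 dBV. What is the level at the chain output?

-15.1 dBV

Stage 1: overshoot 16 dB → 16/3.2 = 5 dB → -7 dBV.
Stage 2: -7 dBV ≤ 4 dBV, so stage 2 doesn't engage; output -7 dBV.
Stage 3: overshoot 9 dB → 9/10 = 0.9 dB → -15.1 dBV.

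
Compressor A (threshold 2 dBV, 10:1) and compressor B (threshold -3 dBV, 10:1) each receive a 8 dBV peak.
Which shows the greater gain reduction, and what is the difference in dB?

B, by 4.5 dB

A: GR = 6 − 6/10 = 5.4 dB.
B: GR = 11 − 11/10 = 9.9 dB.
B applies 4.5 dB more gain reduction.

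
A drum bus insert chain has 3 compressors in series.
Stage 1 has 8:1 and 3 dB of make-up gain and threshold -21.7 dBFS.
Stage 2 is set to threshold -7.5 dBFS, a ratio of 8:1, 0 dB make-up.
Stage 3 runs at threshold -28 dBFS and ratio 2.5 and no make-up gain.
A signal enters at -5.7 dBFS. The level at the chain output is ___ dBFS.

-23.48 dBFS

Stage 1: overshoot 16 dB → 16/8 = 2 dB → -19.7 dBFS; +3 dB make-up → -16.7 dBFS.
Stage 2: below threshold (-16.7 ≤ -7.5); passes unchanged; output -16.7 dBFS.
Stage 3: 11.3 dB above -28 dBFS, reduced 2.5:1 to 4.52 dB above → -23.48 dBFS.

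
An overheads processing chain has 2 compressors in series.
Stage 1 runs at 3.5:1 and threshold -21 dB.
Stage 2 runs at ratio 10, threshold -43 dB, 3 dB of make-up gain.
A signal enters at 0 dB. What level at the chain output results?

-37.2 dB

Stage 1: 0 dB is 21 dB over -21 dB; at 3.5:1 that becomes 6 dB over, giving -15 dB.
Stage 2: overshoot 28 dB → 28/10 = 2.8 dB → -40.2 dB; +3 dB make-up → -37.2 dB.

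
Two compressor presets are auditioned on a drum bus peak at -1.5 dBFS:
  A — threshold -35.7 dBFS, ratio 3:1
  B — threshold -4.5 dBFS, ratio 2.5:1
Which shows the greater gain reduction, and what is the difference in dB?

A: overshoot 34.2 dB → output overshoot 11.4 dB → GR 22.8 dB.
B: overshoot 3 dB → output overshoot 1.2 dB → GR 1.8 dB.
Difference: 21 dB in favour of A.

A, by 21 dB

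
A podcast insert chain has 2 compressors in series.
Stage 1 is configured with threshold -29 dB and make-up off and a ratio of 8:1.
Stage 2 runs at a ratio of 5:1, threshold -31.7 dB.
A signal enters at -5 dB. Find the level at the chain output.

-30.56 dB

Stage 1: 24 dB above -29 dB, reduced 8:1 to 3 dB above → -26 dB.
Stage 2: overshoot 5.7 dB → 5.7/5 = 1.14 dB → -30.56 dB.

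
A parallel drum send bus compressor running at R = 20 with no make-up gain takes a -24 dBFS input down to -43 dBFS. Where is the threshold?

Input is 20 dB above T (since output overshoot × R = input overshoot: (-43 − T)·20 = -24 − T gives T = -44 dBFS).
Check: -44 + (-24 − (-44))/20 = -44 + 1 = -43 dBFS. ✓

-44 dBFS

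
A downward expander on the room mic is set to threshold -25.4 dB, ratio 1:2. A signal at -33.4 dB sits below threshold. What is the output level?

-41.4 dB

Undershoot = (-25.4) − (-33.4) = 8 dB.
At 1:2, that expands to 16 dB under threshold.
Output = -25.4 − 16 = -41.4 dB.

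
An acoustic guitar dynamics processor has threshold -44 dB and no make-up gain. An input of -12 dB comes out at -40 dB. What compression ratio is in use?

Input overshoot = -12 − (-44) = 32 dB; output overshoot = -40 − (-44) = 4 dB.
Ratio = 32 / 4 = 8.

8:1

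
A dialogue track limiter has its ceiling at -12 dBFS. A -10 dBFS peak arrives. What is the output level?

The limiter clamps the peak to its -12 dBFS ceiling.

-12 dBFS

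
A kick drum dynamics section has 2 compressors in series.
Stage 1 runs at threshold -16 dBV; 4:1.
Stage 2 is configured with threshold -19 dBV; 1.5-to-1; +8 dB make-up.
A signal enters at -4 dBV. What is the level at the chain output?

Stage 1: 12 dB above -16 dBV, reduced 4:1 to 3 dB above → -13 dBV.
Stage 2: overshoot 6 dB → 6/1.5 = 4 dB → -15 dBV; +8 dB make-up → -7 dBV.

-7 dBV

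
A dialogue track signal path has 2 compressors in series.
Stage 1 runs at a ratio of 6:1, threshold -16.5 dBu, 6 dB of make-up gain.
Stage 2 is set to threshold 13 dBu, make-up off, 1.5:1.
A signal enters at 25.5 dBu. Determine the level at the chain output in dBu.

-3.5 dBu

Stage 1: 42 dB above -16.5 dBu, reduced 6:1 to 7 dB above → -9.5 dBu; +6 dB make-up → -3.5 dBu.
Stage 2: below threshold (-3.5 ≤ 13); passes unchanged; output -3.5 dBu.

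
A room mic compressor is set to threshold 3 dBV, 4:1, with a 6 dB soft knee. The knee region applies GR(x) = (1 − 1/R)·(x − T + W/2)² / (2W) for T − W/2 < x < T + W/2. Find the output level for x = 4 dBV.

x − T + W/2 = 4 − 3 + 3 = 4.
GR = (1 − 1/4) × 4² / 12 = 0.75 × 16 / 12 = 1 dB.
Output = 4 − 1 = 3 dBV.

3 dBV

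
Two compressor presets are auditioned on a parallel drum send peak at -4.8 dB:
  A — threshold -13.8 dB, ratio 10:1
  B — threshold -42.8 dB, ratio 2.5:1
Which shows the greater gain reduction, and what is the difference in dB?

A: overshoot 9 dB → output overshoot 0.9 dB → GR 8.1 dB.
B: overshoot 38 dB → output overshoot 15.2 dB → GR 22.8 dB.
B reduces 14.7 dB more.

B, by 14.7 dB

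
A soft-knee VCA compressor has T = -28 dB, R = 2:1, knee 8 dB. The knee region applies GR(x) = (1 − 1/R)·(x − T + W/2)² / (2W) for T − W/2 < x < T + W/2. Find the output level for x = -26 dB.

-27.125 dB

x − T + W/2 = -26 − (-28) + 4 = 6.
GR = (1 − 1/2) × 6² / 16 = 0.5 × 36 / 16 = 1.125 dB.
Output = -26 − 1.125 = -27.125 dB.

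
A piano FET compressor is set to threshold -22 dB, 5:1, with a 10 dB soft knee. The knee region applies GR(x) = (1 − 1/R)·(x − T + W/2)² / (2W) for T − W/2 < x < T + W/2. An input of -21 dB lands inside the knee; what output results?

-22.44 dB

x − T + W/2 = -21 − (-22) + 5 = 6.
GR = (1 − 1/5) × 6² / 20 = 0.8 × 36 / 20 = 1.44 dB.
Output = -21 − 1.44 = -22.44 dB.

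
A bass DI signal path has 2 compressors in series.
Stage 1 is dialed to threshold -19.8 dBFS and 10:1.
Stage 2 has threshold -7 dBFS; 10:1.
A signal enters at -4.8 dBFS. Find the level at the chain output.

Stage 1: 15 dB above -19.8 dBFS, reduced 10:1 to 1.5 dB above → -18.3 dBFS.
Stage 2: below threshold (-18.3 ≤ -7); passes unchanged; output -18.3 dBFS.

-18.3 dBFS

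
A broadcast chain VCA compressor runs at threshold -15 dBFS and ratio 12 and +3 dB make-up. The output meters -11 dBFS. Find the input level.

-3 dBFS

Before make-up, the level was -11 − 3 = -14 dBFS.
That's 1 dB above the -15 dBFS threshold.
Undo the ratio: input overshoot = 1 × 12 = 12 dB, giving input = -3 dBFS.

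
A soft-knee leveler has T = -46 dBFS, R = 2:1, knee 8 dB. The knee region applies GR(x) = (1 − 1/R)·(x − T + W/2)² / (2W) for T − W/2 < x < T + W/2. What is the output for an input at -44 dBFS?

-45.125 dBFS

x − T + W/2 = -44 − (-46) + 4 = 6.
GR = (1 − 1/2) × 6² / 16 = 0.5 × 36 / 16 = 1.125 dB.
Output = -44 − 1.125 = -45.125 dBFS.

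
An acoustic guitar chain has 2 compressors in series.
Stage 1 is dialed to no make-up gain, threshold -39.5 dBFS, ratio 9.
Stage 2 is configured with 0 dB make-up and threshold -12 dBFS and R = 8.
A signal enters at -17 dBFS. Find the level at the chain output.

Stage 1: 22.5 dB above -39.5 dBFS, reduced 9:1 to 2.5 dB above → -37 dBFS.
Stage 2: -37 dBFS ≤ -12 dBFS, so stage 2 doesn't engage; output -37 dBFS.

-37 dBFS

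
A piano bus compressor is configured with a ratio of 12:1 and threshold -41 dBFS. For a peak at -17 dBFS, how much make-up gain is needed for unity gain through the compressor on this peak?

Without make-up, output = threshold + overshoot/12 = -41 + 2 = -39 dBFS.
Gap to target: 22 dB.

22 dB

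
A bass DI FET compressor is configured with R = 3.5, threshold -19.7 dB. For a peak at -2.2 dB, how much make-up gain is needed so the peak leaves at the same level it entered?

12.5 dB

Overshoot 17.5 dB → 17.5/3.5 = 5 dB after compression, so the compressed level is -19.7 + 5 = -14.7 dB.
Make-up = target − compressed = -2.2 − (-14.7) = 12.5 dB.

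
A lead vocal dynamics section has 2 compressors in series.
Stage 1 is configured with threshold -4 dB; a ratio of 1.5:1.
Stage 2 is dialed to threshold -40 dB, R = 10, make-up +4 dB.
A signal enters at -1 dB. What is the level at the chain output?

-32.2 dB

Stage 1: 3 dB above -4 dB, reduced 1.5:1 to 2 dB above → -2 dB.
Stage 2: 38 dB above -40 dB, reduced 10:1 to 3.8 dB above → -36.2 dB; +4 dB make-up → -32.2 dB.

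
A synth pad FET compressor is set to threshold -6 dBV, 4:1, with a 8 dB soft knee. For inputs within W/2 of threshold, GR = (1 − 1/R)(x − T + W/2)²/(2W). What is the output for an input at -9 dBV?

-9.046875 dBV

x − T + W/2 = -9 − (-6) + 4 = 1.
GR = (1 − 1/4) × 1² / 16 = 0.75 × 1 / 16 = 0.046875 dB.
Output = -9 − 0.046875 = -9.046875 dBV.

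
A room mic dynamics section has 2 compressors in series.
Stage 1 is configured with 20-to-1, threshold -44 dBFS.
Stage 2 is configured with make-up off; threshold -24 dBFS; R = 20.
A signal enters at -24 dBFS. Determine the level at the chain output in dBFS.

Stage 1: overshoot 20 dB → 20/20 = 1 dB → -43 dBFS.
Stage 2: below threshold (-43 ≤ -24); passes unchanged; output -43 dBFS.

-43 dBFS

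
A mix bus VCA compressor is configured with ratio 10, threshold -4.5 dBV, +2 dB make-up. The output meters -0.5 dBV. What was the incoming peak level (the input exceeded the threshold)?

Before make-up, the level was -0.5 − 2 = -2.5 dBV.
The compressed level sits -2.5 − (-4.5) = 2 dB over threshold.
Before 10:1 compression the overshoot was 2 × 10 = 20 dB, so input = -4.5 + 20 = 15.5 dBV.

15.5 dBV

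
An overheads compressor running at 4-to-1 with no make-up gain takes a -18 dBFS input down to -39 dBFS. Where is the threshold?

-46 dBFS

Gain reduction = -18 − (-39) = 21 dB; output overshoot = GR / (R − 1) = 21 / 3 = 7 dB.
Threshold = output − output overshoot = -39 − 7 = -46 dBFS.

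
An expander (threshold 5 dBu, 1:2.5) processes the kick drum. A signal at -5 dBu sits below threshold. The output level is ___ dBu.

-20 dBu

Below threshold, a 1:2.5 expander applies gain = (2.5−1)×(T − x) of attenuation.
(2.5−1) × 10 = 15 dB, so output = -5 − 15 = -20 dBu.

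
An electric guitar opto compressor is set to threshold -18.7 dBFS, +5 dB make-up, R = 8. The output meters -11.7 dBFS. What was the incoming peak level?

-2.7 dBFS

Remove make-up: -11.7 − 5 = -16.7 dBFS.
The compressed level sits -16.7 − (-18.7) = 2 dB over threshold.
Before 8:1 compression the overshoot was 2 × 8 = 16 dB, so input = -18.7 + 16 = -2.7 dBFS.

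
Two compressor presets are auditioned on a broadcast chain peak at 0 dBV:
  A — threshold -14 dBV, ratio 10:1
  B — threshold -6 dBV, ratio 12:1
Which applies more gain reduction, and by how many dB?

A: overshoot 14 dB → output overshoot 1.4 dB → GR 12.6 dB.
B: overshoot 6 dB → output overshoot 0.5 dB → GR 5.5 dB.
A applies 7.1 dB more gain reduction.

A, by 7.1 dB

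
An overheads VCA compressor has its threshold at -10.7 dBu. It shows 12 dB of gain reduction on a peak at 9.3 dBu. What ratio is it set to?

2.5:1

Input overshoot = 9.3 − (-10.7) = 20 dB.
Output overshoot = 20 − 12 = 8 dB.
Ratio = input overshoot / output overshoot = 20 / 8 = 2.5.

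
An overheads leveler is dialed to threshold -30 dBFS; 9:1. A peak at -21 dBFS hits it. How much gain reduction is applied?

8 dB

The signal is 9 dB above threshold.
A 9:1 ratio leaves 1 dB of that excess.
GR = overshoot in − overshoot out = 9 − 1 = 8 dB.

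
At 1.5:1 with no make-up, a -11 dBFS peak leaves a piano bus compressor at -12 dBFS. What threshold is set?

Let T be the threshold. Output overshoot = (input overshoot)/R, so -12 − T = (-11 − T)/1.5.
1.5·(-12 − T) = -11 − T → 0.5·T = -18 − (-11) = -7.
T = -7/0.5 = -14 dBFS.

-14 dBFS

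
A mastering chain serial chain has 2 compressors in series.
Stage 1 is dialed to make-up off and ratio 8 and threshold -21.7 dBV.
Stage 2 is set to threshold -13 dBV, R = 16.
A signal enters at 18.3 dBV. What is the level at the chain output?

Stage 1: 40 dB above -21.7 dBV, reduced 8:1 to 5 dB above → -16.7 dBV.
Stage 2: -16.7 dBV ≤ -13 dBV, so stage 2 doesn't engage; output -16.7 dBV.

-16.7 dBV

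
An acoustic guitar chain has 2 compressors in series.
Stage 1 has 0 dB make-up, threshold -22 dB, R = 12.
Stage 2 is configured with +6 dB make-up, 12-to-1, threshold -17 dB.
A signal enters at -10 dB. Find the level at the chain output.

Stage 1: 12 dB above -22 dB, reduced 12:1 to 1 dB above → -21 dB.
Stage 2: below threshold (-21 ≤ -17); passes unchanged; make-up brings it to -15 dB.

-15 dB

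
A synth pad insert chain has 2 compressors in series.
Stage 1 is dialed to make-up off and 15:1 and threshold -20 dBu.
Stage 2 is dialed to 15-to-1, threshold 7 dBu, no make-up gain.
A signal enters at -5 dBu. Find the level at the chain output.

Stage 1: 15 dB above -20 dBu, reduced 15:1 to 1 dB above → -19 dBu.
Stage 2: -19 dBu is at or below the 7 dBu threshold — no compression; output -19 dBu.

-19 dBu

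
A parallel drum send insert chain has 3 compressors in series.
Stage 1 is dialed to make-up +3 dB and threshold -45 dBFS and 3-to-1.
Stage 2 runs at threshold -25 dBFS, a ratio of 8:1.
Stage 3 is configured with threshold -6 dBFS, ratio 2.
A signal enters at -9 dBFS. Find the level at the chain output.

Stage 1: overshoot 36 dB → 36/3 = 12 dB → -33 dBFS; +3 dB make-up → -30 dBFS.
Stage 2: -30 dBFS is at or below the -25 dBFS threshold — no compression; output -30 dBFS.
Stage 3: below threshold (-30 ≤ -6); passes unchanged; output -30 dBFS.

-30 dBFS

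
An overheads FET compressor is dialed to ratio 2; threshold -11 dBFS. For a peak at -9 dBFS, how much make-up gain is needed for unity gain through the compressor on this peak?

Overshoot 2 dB → 2/2 = 1 dB after compression, so the compressed level is -11 + 1 = -10 dBFS.
Make-up = target − compressed = -9 − (-10) = 1 dB.

1 dB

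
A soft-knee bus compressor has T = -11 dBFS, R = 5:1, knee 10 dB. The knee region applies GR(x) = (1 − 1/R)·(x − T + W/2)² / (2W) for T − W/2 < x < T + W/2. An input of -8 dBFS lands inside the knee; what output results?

-10.56 dBFS

x − T + W/2 = -8 − (-11) + 5 = 8.
GR = (1 − 1/5) × 8² / 20 = 0.8 × 64 / 20 = 2.56 dB.
Output = -8 − 2.56 = -10.56 dBFS.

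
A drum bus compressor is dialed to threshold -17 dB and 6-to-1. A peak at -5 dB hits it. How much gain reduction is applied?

10 dB

The signal is 12 dB above threshold.
At 6:1, output sits 12/6 = 2 dB above threshold.
GR = overshoot in − overshoot out = 12 − 2 = 10 dB.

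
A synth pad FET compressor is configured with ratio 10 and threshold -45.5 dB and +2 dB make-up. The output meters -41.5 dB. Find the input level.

-25.5 dB

Remove make-up: -41.5 − 2 = -43.5 dB.
That's 2 dB above the -45.5 dB threshold.
Undo the ratio: input overshoot = 2 × 10 = 20 dB, giving input = -25.5 dB.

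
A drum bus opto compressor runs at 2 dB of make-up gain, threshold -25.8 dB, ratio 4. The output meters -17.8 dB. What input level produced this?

Stripping the +2 dB make-up gives -19.8 dB at the gain stage.
Post-compression overshoot = -19.8 − (-25.8) = 6 dB.
Undo the ratio: input overshoot = 6 × 4 = 24 dB, giving input = -1.8 dB.

-1.8 dB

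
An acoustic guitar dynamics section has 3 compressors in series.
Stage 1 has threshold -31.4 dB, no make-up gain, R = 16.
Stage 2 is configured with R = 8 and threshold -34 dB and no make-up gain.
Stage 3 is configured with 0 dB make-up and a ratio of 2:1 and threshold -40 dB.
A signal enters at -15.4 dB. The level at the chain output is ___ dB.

Stage 1: -15.4 dB is 16 dB over -31.4 dB; at 16:1 that becomes 1 dB over, giving -30.4 dB.
Stage 2: overshoot 3.6 dB → 3.6/8 = 0.45 dB → -33.55 dB.
Stage 3: -33.55 dB is 6.45 dB over -40 dB; at 2:1 that becomes 3.225 dB over, giving -36.775 dB.

-36.775 dB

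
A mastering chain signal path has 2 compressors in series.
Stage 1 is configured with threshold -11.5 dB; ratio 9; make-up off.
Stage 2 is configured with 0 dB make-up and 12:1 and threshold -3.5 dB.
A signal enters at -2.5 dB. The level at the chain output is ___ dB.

Stage 1: 9 dB above -11.5 dB, reduced 9:1 to 1 dB above → -10.5 dB.
Stage 2: -10.5 dB is at or below the -3.5 dB threshold — no compression; output -10.5 dB.

-10.5 dB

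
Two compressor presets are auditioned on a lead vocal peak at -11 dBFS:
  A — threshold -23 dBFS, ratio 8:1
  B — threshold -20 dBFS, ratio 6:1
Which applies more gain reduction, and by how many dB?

A, by 3 dB

A: GR = 12 − 12/8 = 10.5 dB.
B: GR = 9 − 9/6 = 7.5 dB.
A applies 3 dB more gain reduction.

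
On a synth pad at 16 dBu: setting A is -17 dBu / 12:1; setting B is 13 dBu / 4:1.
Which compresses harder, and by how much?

A: GR = 33 − 33/12 = 30.25 dB.
B: GR = 3 − 3/4 = 2.25 dB.
A applies 28 dB more gain reduction.

A, by 28 dB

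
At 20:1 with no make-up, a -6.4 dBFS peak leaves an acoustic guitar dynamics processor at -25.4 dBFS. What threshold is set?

Gain reduction = -6.4 − (-25.4) = 19 dB; output overshoot = GR / (R − 1) = 19 / 19 = 1 dB.
Threshold = output − output overshoot = -25.4 − 1 = -26.4 dBFS.

-26.4 dBFS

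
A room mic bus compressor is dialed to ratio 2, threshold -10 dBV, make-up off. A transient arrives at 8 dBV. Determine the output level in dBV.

8 dBV sits 18 dB over threshold.
2:1 compression reduces that to 18/2 = 9 dB over.
So the level is -10 + 9 = -1 dBV.

-1 dBV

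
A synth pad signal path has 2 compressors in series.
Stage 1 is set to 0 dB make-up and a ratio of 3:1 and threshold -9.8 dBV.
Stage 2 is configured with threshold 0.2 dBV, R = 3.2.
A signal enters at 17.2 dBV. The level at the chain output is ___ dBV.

Stage 1: 17.2 dBV is 27 dB over -9.8 dBV; at 3:1 that becomes 9 dB over, giving -0.8 dBV.
Stage 2: -0.8 dBV is at or below the 0.2 dBV threshold — no compression; output -0.8 dBV.

-0.8 dBV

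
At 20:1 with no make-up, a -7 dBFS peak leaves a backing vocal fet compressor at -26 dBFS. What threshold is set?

-27 dBFS

Gain reduction = -7 − (-26) = 19 dB; output overshoot = GR / (R − 1) = 19 / 19 = 1 dB.
Threshold = output − output overshoot = -26 − 1 = -27 dBFS.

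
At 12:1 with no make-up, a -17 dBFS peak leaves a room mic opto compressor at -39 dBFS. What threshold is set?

-41 dBFS

Input is 24 dB above T (since output overshoot × R = input overshoot: (-39 − T)·12 = -17 − T gives T = -41 dBFS).
Check: -41 + (-17 − (-41))/12 = -41 + 2 = -39 dBFS. ✓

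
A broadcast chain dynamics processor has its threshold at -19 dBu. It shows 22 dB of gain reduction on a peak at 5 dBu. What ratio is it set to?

Input overshoot = 5 − (-19) = 24 dB.
Output overshoot = 24 − 22 = 2 dB.
Ratio = input overshoot / output overshoot = 24 / 2 = 12.

12:1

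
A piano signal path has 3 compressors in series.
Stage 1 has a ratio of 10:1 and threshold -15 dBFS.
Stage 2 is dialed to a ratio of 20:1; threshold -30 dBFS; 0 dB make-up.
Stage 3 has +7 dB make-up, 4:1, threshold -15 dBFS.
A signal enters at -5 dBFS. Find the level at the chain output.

-22.2 dBFS

Stage 1: overshoot 10 dB → 10/10 = 1 dB → -14 dBFS.
Stage 2: -14 dBFS is 16 dB over -30 dBFS; at 20:1 that becomes 0.8 dB over, giving -29.2 dBFS.
Stage 3: -29.2 dBFS is at or below the -15 dBFS threshold — no compression; make-up brings it to -22.2 dBFS.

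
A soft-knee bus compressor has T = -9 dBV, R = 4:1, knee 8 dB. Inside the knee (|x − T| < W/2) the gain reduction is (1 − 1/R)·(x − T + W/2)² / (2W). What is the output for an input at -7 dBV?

x − T + W/2 = -7 − (-9) + 4 = 6.
GR = (1 − 1/4) × 6² / 16 = 0.75 × 36 / 16 = 1.6875 dB.
Output = -7 − 1.6875 = -8.6875 dBV.

-8.6875 dBV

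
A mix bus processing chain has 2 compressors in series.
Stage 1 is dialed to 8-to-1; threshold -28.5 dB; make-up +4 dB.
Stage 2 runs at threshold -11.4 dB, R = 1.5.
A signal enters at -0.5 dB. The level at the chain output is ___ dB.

Stage 1: overshoot 28 dB → 28/8 = 3.5 dB → -25 dB; +4 dB make-up → -21 dB.
Stage 2: -21 dB ≤ -11.4 dB, so stage 2 doesn't engage; output -21 dB.

-21 dB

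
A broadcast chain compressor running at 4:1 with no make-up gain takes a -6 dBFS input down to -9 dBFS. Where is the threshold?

Gain reduction = -6 − (-9) = 3 dB; output overshoot = GR / (R − 1) = 3 / 3 = 1 dB.
Threshold = output − output overshoot = -9 − 1 = -10 dBFS.

-10 dBFS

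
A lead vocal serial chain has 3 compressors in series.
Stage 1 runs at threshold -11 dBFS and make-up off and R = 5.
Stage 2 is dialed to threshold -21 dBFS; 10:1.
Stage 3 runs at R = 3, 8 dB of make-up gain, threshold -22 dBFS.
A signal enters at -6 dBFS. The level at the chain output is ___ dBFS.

Stage 1: overshoot 5 dB → 5/5 = 1 dB → -10 dBFS.
Stage 2: overshoot 11 dB → 11/10 = 1.1 dB → -19.9 dBFS.
Stage 3: overshoot 2.1 dB → 2.1/3 = 0.7 dB → -21.3 dBFS; +8 dB make-up → -13.3 dBFS.

-13.3 dBFS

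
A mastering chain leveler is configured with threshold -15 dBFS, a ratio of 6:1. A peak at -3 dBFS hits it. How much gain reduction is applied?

10 dB

Overshoot = -3 − (-15) = 12 dB.
A 6:1 ratio leaves 2 dB of that excess.
So the signal is attenuated by 12 − 2 = 10 dB.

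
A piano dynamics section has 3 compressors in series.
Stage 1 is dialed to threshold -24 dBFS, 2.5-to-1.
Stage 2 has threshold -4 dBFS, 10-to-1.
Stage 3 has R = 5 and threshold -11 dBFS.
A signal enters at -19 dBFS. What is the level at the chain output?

Stage 1: -19 dBFS is 5 dB over -24 dBFS; at 2.5:1 that becomes 2 dB over, giving -22 dBFS.
Stage 2: -22 dBFS ≤ -4 dBFS, so stage 2 doesn't engage; output -22 dBFS.
Stage 3: below threshold (-22 ≤ -11); passes unchanged; output -22 dBFS.

-22 dBFS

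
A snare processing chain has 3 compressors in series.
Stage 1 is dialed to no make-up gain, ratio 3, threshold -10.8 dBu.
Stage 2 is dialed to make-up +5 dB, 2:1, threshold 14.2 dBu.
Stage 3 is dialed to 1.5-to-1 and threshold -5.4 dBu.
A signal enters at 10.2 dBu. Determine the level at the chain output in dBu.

Stage 1: 10.2 dBu is 21 dB over -10.8 dBu; at 3:1 that becomes 7 dB over, giving -3.8 dBu.
Stage 2: -3.8 dBu is at or below the 14.2 dBu threshold — no compression; make-up brings it to 1.2 dBu.
Stage 3: overshoot 6.6 dB → 6.6/1.5 = 4.4 dB → -1 dBu.

-1 dBu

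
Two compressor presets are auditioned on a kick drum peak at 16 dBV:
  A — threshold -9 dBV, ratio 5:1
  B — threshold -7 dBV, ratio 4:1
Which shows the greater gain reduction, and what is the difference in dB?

A: 25 dB over, compressed to 5 dB over, so 20 dB of GR.
B: 23 dB over, compressed to 5.75 dB over, so 17.25 dB of GR.
A applies 2.75 dB more gain reduction.

A, by 2.75 dB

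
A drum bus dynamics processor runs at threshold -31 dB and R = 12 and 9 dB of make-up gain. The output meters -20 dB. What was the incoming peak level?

-7 dB

Stripping the +9 dB make-up gives -29 dB at the gain stage.
That's 2 dB above the -31 dB threshold.
Input overshoot = R × output overshoot = 24 dB → input = -31 + 24 = -7 dB.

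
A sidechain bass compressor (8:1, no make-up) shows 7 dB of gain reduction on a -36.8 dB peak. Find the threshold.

Gain reduction = -36.8 − (-43.8) = 7 dB; output overshoot = GR / (R − 1) = 7 / 7 = 1 dB.
Threshold = output − output overshoot = -43.8 − 1 = -44.8 dB.

-44.8 dB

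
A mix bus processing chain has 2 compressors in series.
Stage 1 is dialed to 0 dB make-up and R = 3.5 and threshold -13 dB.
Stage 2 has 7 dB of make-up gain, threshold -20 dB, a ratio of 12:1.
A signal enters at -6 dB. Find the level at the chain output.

Stage 1: 7 dB above -13 dB, reduced 3.5:1 to 2 dB above → -11 dB.
Stage 2: overshoot 9 dB → 9/12 = 0.75 dB → -19.25 dB; +7 dB make-up → -12.25 dB.

-12.25 dB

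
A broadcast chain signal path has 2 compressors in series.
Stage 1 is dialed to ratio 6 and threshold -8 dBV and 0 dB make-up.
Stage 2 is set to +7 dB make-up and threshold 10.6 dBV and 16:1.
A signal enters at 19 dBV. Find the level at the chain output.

Stage 1: overshoot 27 dB → 27/6 = 4.5 dB → -3.5 dBV.
Stage 2: -3.5 dBV ≤ 10.6 dBV, so stage 2 doesn't engage; make-up brings it to 3.5 dBV.

3.5 dBV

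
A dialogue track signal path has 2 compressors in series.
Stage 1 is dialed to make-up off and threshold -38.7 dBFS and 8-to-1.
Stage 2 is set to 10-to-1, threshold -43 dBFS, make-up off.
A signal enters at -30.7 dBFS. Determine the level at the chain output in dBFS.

Stage 1: overshoot 8 dB → 8/8 = 1 dB → -37.7 dBFS.
Stage 2: overshoot 5.3 dB → 5.3/10 = 0.53 dB → -42.47 dBFS.

-42.47 dBFS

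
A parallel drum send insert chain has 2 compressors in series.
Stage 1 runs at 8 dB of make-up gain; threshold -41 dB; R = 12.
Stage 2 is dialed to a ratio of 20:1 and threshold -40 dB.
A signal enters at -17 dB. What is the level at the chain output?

-39.55 dB

Stage 1: -17 dB is 24 dB over -41 dB; at 12:1 that becomes 2 dB over, giving -39 dB; +8 dB make-up → -31 dB.
Stage 2: 9 dB above -40 dB, reduced 20:1 to 0.45 dB above → -39.55 dB.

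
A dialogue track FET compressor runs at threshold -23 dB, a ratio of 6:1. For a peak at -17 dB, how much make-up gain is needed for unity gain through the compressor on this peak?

The peak compresses to -23 + 6/6 = -22 dB.
To reach -17 dB requires -17 − (-22) = 5 dB of make-up.

5 dB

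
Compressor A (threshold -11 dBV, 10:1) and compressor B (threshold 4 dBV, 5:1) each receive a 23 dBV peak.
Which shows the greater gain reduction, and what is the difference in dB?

A, by 15.4 dB

A: 34 dB over, compressed to 3.4 dB over, so 30.6 dB of GR.
B: 19 dB over, compressed to 3.8 dB over, so 15.2 dB of GR.
A applies 15.4 dB more gain reduction.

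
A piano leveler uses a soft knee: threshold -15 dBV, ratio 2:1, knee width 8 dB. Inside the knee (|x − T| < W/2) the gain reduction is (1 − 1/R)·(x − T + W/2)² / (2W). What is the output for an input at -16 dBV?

x − T + W/2 = -16 − (-15) + 4 = 3.
GR = (1 − 1/2) × 3² / 16 = 0.5 × 9 / 16 = 0.28125 dB.
Output = -16 − 0.28125 = -16.28125 dBV.

-16.28125 dBV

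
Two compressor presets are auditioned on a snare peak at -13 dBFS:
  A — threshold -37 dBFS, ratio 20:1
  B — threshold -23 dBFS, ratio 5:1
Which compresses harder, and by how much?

A: overshoot 24 dB → output overshoot 1.2 dB → GR 22.8 dB.
B: overshoot 10 dB → output overshoot 2 dB → GR 8 dB.
A applies 14.8 dB more gain reduction.

A, by 14.8 dB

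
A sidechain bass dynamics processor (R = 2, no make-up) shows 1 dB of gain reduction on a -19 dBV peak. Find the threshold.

Input is 2 dB above T (since output overshoot × R = input overshoot: (-20 − T)·2 = -19 − T gives T = -21 dBV).
Check: -21 + (-19 − (-21))/2 = -21 + 1 = -20 dBV. ✓

-21 dBV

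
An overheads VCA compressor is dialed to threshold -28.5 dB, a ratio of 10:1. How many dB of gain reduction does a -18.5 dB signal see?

Overshoot = -18.5 − (-28.5) = 10 dB.
At 10:1, output sits 10/10 = 1 dB above threshold.
So the signal is attenuated by 10 − 1 = 9 dB.

9 dB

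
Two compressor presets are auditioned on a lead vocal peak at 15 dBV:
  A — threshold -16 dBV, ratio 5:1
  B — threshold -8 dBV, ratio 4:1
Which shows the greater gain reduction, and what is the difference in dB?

A, by 7.55 dB

A: GR = 31 − 31/5 = 24.8 dB.
B: GR = 23 − 23/4 = 17.25 dB.
A reduces 7.55 dB more.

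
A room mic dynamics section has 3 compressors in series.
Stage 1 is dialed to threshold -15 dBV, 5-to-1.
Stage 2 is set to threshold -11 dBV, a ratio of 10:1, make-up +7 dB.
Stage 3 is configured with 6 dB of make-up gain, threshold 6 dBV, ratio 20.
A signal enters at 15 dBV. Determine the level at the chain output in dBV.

2.2 dBV

Stage 1: overshoot 30 dB → 30/5 = 6 dB → -9 dBV.
Stage 2: 2 dB above -11 dBV, reduced 10:1 to 0.2 dB above → -10.8 dBV; +7 dB make-up → -3.8 dBV.
Stage 3: below threshold (-3.8 ≤ 6); passes unchanged; make-up brings it to 2.2 dBV.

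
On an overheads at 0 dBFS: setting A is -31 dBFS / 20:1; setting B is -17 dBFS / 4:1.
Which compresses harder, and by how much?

A: GR = 31 − 31/20 = 29.45 dB.
B: GR = 17 − 17/4 = 12.75 dB.
A applies 16.7 dB more gain reduction.

A, by 16.7 dB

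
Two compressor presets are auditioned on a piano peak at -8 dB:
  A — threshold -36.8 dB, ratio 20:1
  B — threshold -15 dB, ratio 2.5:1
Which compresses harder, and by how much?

A, by 23.16 dB

A: GR = 28.8 − 28.8/20 = 27.36 dB.
B: GR = 7 − 7/2.5 = 4.2 dB.
Difference: 23.16 dB in favour of A.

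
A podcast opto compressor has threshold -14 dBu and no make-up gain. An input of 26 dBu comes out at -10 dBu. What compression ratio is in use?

10:1

Input overshoot = 26 − (-14) = 40 dB; output overshoot = -10 − (-14) = 4 dB.
Ratio = 40 / 4 = 10.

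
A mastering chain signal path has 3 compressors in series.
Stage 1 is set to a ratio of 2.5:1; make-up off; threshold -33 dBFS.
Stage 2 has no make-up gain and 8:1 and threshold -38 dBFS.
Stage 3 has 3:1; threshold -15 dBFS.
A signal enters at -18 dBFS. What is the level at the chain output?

-36.625 dBFS

Stage 1: overshoot 15 dB → 15/2.5 = 6 dB → -27 dBFS.
Stage 2: 11 dB above -38 dBFS, reduced 8:1 to 1.375 dB above → -36.625 dBFS.
Stage 3: -36.625 dBFS ≤ -15 dBFS, so stage 3 doesn't engage; output -36.625 dBFS.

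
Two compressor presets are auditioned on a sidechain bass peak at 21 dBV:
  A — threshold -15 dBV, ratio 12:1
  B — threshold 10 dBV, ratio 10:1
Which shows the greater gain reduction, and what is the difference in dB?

A, by 23.1 dB

A: 36 dB over, compressed to 3 dB over, so 33 dB of GR.
B: 11 dB over, compressed to 1.1 dB over, so 9.9 dB of GR.
Difference: 23.1 dB in favour of A.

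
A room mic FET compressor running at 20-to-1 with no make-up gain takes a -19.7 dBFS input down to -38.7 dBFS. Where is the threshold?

-39.7 dBFS

Let T be the threshold. Output overshoot = (input overshoot)/R, so -38.7 − T = (-19.7 − T)/20.
20·(-38.7 − T) = -19.7 − T → 19·T = -774 − (-19.7) = -754.3.
T = -754.3/19 = -39.7 dBFS.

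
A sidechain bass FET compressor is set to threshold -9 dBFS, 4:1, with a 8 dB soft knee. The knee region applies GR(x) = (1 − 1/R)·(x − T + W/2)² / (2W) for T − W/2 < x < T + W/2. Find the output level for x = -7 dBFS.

-8.6875 dBFS

x − T + W/2 = -7 − (-9) + 4 = 6.
GR = (1 − 1/4) × 6² / 16 = 0.75 × 36 / 16 = 1.6875 dB.
Output = -7 − 1.6875 = -8.6875 dBFS.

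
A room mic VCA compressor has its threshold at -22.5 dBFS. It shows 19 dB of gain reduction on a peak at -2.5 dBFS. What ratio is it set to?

Input overshoot = -2.5 − (-22.5) = 20 dB.
Output overshoot = 20 − 19 = 1 dB.
Ratio = input overshoot / output overshoot = 20 / 1 = 20.

20:1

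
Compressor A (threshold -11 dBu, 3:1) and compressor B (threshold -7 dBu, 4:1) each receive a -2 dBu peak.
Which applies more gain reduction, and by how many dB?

A: overshoot 9 dB → output overshoot 3 dB → GR 6 dB.
B: overshoot 5 dB → output overshoot 1.25 dB → GR 3.75 dB.
A reduces 2.25 dB more.

A, by 2.25 dB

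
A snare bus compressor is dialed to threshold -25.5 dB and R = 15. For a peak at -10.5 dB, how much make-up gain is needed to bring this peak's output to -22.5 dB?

2 dB

Without make-up, output = threshold + overshoot/15 = -25.5 + 1 = -24.5 dB.
Gap to target: 2 dB.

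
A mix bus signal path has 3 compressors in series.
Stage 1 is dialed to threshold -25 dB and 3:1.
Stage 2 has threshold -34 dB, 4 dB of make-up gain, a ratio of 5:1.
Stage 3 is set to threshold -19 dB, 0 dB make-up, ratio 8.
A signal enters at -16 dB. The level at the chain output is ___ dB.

-27.6 dB

Stage 1: -16 dB is 9 dB over -25 dB; at 3:1 that becomes 3 dB over, giving -22 dB.
Stage 2: overshoot 12 dB → 12/5 = 2.4 dB → -31.6 dB; +4 dB make-up → -27.6 dB.
Stage 3: -27.6 dB ≤ -19 dB, so stage 3 doesn't engage; output -27.6 dB.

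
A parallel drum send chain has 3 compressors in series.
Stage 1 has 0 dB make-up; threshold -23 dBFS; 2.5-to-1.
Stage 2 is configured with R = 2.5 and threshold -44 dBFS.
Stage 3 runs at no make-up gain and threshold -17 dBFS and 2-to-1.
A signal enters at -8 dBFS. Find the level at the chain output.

-33.2 dBFS

Stage 1: 15 dB above -23 dBFS, reduced 2.5:1 to 6 dB above → -17 dBFS.
Stage 2: overshoot 27 dB → 27/2.5 = 10.8 dB → -33.2 dBFS.
Stage 3: -33.2 dBFS ≤ -17 dBFS, so stage 3 doesn't engage; output -33.2 dBFS.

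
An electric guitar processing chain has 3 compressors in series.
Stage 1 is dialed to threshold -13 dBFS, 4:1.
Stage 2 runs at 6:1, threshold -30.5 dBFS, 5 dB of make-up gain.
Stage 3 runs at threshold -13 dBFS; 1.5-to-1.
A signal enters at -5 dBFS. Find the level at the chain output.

Stage 1: 8 dB above -13 dBFS, reduced 4:1 to 2 dB above → -11 dBFS.
Stage 2: -11 dBFS is 19.5 dB over -30.5 dBFS; at 6:1 that becomes 3.25 dB over, giving -27.25 dBFS; +5 dB make-up → -22.25 dBFS.
Stage 3: -22.25 dBFS ≤ -13 dBFS, so stage 3 doesn't engage; output -22.25 dBFS.

-22.25 dBFS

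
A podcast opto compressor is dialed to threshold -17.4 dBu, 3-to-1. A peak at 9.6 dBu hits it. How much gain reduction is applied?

18 dB

The signal is 27 dB above threshold.
A 3:1 ratio leaves 9 dB of that excess.
Gain reduction = 27 − 9 = 18 dB.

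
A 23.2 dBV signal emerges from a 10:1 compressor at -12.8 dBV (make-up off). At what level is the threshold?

-16.8 dBV

Gain reduction = 23.2 − (-12.8) = 36 dB; output overshoot = GR / (R − 1) = 36 / 9 = 4 dB.
Threshold = output − output overshoot = -12.8 − 4 = -16.8 dBV.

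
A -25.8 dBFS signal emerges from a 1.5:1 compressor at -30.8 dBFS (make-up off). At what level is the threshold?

Let T be the threshold. Output overshoot = (input overshoot)/R, so -30.8 − T = (-25.8 − T)/1.5.
1.5·(-30.8 − T) = -25.8 − T → 0.5·T = -46.2 − (-25.8) = -20.4.
T = -20.4/0.5 = -40.8 dBFS.

-40.8 dBFS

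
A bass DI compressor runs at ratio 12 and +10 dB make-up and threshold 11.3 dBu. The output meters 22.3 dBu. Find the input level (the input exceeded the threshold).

Stripping the +10 dB make-up gives 12.3 dBu at the gain stage.
The compressed level sits 12.3 − 11.3 = 1 dB over threshold.
Before 12:1 compression the overshoot was 1 × 12 = 12 dB, so input = 11.3 + 12 = 23.3 dBu.

23.3 dBu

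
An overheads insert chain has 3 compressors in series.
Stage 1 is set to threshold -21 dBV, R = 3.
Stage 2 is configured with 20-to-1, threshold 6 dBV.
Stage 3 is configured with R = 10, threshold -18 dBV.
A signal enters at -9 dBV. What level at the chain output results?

Stage 1: overshoot 12 dB → 12/3 = 4 dB → -17 dBV.
Stage 2: below threshold (-17 ≤ 6); passes unchanged; output -17 dBV.
Stage 3: -17 dBV is 1 dB over -18 dBV; at 10:1 that becomes 0.1 dB over, giving -17.9 dBV.

-17.9 dBV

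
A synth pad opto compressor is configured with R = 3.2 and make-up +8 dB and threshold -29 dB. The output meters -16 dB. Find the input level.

-13 dB

Remove make-up: -16 − 8 = -24 dB.
The compressed level sits -24 − (-29) = 5 dB over threshold.
Input overshoot = R × output overshoot = 16 dB → input = -29 + 16 = -13 dB.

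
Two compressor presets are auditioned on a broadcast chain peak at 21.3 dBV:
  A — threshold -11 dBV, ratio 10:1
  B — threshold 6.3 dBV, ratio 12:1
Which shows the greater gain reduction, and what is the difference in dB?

A: GR = 32.3 − 32.3/10 = 29.07 dB.
B: GR = 15 − 15/12 = 13.75 dB.
A reduces 15.32 dB more.

A, by 15.32 dB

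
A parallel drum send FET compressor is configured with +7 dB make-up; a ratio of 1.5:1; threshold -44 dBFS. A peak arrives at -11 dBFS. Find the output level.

-11 dBFS sits 33 dB over threshold.
1.5:1 compression reduces that to 33/1.5 = 22 dB over.
That puts the output at -22 dBFS; make-up adds 7 dB, giving -15 dBFS.

-15 dBFS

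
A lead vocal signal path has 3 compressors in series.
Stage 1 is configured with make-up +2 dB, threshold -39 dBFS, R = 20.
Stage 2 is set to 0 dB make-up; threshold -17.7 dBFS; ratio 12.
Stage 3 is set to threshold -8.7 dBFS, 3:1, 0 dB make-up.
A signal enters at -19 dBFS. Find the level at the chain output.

-36 dBFS

Stage 1: -19 dBFS is 20 dB over -39 dBFS; at 20:1 that becomes 1 dB over, giving -38 dBFS; +2 dB make-up → -36 dBFS.
Stage 2: -36 dBFS is at or below the -17.7 dBFS threshold — no compression; output -36 dBFS.
Stage 3: -36 dBFS is at or below the -8.7 dBFS threshold — no compression; output -36 dBFS.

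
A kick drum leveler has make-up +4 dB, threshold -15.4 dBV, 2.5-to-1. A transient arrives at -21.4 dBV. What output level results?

-17.4 dBV

-21.4 dBV is 6 dB below the -15.4 dBV threshold, so no gain reduction is applied.
Make-up gain adds 4 dB: -21.4 + 4 = -17.4 dBV.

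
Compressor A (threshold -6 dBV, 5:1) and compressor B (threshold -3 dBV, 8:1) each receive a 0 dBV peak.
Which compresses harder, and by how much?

A, by 2.175 dB

A: 6 dB over, compressed to 1.2 dB over, so 4.8 dB of GR.
B: 3 dB over, compressed to 0.375 dB over, so 2.625 dB of GR.
A applies 2.175 dB more gain reduction.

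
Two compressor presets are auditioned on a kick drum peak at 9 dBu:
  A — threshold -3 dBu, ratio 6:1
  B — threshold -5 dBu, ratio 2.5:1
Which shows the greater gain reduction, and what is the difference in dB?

A: 12 dB over, compressed to 2 dB over, so 10 dB of GR.
B: 14 dB over, compressed to 5.6 dB over, so 8.4 dB of GR.
A reduces 1.6 dB more.

A, by 1.6 dB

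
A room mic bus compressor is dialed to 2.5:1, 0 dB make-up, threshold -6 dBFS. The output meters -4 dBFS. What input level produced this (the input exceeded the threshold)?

-1 dBFS

Post-compression overshoot = -4 − (-6) = 2 dB.
Undo the ratio: input overshoot = 2 × 2.5 = 5 dB, giving input = -1 dBFS.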